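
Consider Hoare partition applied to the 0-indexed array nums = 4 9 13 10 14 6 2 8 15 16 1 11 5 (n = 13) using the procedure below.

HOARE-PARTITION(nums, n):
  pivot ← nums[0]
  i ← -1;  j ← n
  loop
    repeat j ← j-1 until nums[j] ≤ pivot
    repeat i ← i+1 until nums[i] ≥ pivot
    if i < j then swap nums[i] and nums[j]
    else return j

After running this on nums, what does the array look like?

pivot = nums[0] = 4; i = -1, j = 13
j→10 (nums[10]=1≤4), i→0 (nums[0]=4≥4); i<j, swap → 1 9 13 10 14 6 2 8 15 16 4 11 5
j→6 (nums[6]=2≤4), i→1 (nums[1]=9≥4); i<j, swap → 1 2 13 10 14 6 9 8 15 16 4 11 5
j→1, i→2; i≥j, return j=1. nums = 1 2 13 10 14 6 9 8 15 16 4 11 5

1 2 13 10 14 6 9 8 15 16 4 11 5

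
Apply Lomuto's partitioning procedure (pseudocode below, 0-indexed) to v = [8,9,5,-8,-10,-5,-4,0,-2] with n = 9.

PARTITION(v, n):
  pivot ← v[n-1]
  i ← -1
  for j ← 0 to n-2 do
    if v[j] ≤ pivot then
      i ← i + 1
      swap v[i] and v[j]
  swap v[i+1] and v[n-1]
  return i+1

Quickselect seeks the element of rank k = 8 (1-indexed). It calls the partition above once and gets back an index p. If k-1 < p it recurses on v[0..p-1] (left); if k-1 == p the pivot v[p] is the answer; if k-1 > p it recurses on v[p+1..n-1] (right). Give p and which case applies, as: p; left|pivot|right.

pivot = v[8] = -2; i = -1
j=0: v[0]=8 > -2 → no swap
j=1: v[1]=9 > -2 → no swap
j=2: v[2]=5 > -2 → no swap
j=3: v[3]=-8 ≤ -2 → i=0, swap v[0],v[3] → [-8,9,5,8,-10,-5,-4,0,-2]
j=4: v[4]=-10 ≤ -2 → i=1, swap v[1],v[4] → [-8,-10,5,8,9,-5,-4,0,-2]
j=5: v[5]=-5 ≤ -2 → i=2, swap v[2],v[5] → [-8,-10,-5,8,9,5,-4,0,-2]
j=6: v[6]=-4 ≤ -2 → i=3, swap v[3],v[6] → [-8,-10,-5,-4,9,5,8,0,-2]
j=7: v[7]=0 > -2 → no swap
final swap v[4],v[8] → [-8,-10,-5,-4,-2,5,8,0,9]; return 4
p = 4; k-1 = 7 > 4 ⇒ right

4; right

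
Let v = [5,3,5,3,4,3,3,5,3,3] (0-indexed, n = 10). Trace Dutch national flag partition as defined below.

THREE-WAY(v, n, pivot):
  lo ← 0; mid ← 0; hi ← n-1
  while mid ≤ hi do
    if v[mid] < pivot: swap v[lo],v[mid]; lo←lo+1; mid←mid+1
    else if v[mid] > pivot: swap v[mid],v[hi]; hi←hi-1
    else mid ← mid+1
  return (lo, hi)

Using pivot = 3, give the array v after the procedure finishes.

lo=0 mid=0 hi=9
5>3: swap(0,9), hi=8 ⇒ [3,3,5,3,4,3,3,5,3,5]
3=3: mid=1
3=3: mid=2
5>3: swap(2,8), hi=7 ⇒ [3,3,3,3,4,3,3,5,5,5]
3=3: mid=3
3=3: mid=4
4>3: swap(4,7), hi=6 ⇒ [3,3,3,3,5,3,3,4,5,5]
5>3: swap(4,6), hi=5 ⇒ [3,3,3,3,3,3,5,4,5,5]
3=3: mid=5
3=3: mid=6
done. lo=0 hi=5; v=[3,3,3,3,3,3,5,4,5,5]

[3,3,3,3,3,3,5,4,5,5]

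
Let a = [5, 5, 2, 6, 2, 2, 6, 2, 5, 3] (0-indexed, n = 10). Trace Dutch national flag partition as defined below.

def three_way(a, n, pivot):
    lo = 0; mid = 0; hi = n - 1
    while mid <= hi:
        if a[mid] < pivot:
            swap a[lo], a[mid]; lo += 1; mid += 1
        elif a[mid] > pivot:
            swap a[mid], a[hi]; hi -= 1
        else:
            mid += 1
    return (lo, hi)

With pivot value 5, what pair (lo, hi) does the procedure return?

(5, 7)

lo=0 mid=0 hi=9
5=5: mid=1
5=5: mid=2
2<5: swap(0,2), lo=1 mid=3 ⇒ [2, 5, 5, 6, 2, 2, 6, 2, 5, 3]
6>5: swap(3,9), hi=8 ⇒ [2, 5, 5, 3, 2, 2, 6, 2, 5, 6]
3<5: swap(1,3), lo=2 mid=4 ⇒ [2, 3, 5, 5, 2, 2, 6, 2, 5, 6]
2<5: swap(2,4), lo=3 mid=5 ⇒ [2, 3, 2, 5, 5, 2, 6, 2, 5, 6]
2<5: swap(3,5), lo=4 mid=6 ⇒ [2, 3, 2, 2, 5, 5, 6, 2, 5, 6]
6>5: swap(6,8), hi=7 ⇒ [2, 3, 2, 2, 5, 5, 5, 2, 6, 6]
5=5: mid=7
2<5: swap(4,7), lo=5 mid=8 ⇒ [2, 3, 2, 2, 2, 5, 5, 5, 6, 6]
done. lo=5 hi=7; a=[2, 3, 2, 2, 2, 5, 5, 5, 6, 6]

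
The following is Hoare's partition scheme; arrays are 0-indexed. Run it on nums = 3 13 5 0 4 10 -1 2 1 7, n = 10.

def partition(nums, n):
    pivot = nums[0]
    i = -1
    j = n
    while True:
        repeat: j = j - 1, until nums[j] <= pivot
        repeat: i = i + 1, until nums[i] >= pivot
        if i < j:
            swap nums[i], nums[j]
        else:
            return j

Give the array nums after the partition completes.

1 2 -1 0 4 10 5 13 3 7

pivot=3
j stops at 8 (1), i stops at 0 (3); swap ⇒ 1 13 5 0 4 10 -1 2 3 7
j stops at 7 (2), i stops at 1 (13); swap ⇒ 1 2 5 0 4 10 -1 13 3 7
j stops at 6 (-1), i stops at 2 (5); swap ⇒ 1 2 -1 0 4 10 5 13 3 7
j stops at 3, i stops at 4; i≥j ⇒ return 3. nums=1 2 -1 0 4 10 5 13 3 7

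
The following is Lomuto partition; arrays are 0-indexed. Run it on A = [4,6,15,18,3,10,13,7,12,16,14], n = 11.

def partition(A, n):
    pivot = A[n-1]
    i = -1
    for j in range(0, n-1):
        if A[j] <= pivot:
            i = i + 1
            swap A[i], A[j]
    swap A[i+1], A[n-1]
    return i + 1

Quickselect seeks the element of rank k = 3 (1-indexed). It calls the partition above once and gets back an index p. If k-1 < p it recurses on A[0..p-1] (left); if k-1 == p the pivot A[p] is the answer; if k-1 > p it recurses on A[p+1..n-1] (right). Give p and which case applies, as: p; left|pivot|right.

7; left

pivot=14, i=-1
j=0: 4≤14, i=0, swap(0,0) ⇒ [4,6,15,18,3,10,13,7,12,16,14]
j=1: 6≤14, i=1, swap(1,1) ⇒ [4,6,15,18,3,10,13,7,12,16,14]
j=2: 15>14, skip
j=3: 18>14, skip
j=4: 3≤14, i=2, swap(2,4) ⇒ [4,6,3,18,15,10,13,7,12,16,14]
j=5: 10≤14, i=3, swap(3,5) ⇒ [4,6,3,10,15,18,13,7,12,16,14]
j=6: 13≤14, i=4, swap(4,6) ⇒ [4,6,3,10,13,18,15,7,12,16,14]
j=7: 7≤14, i=5, swap(5,7) ⇒ [4,6,3,10,13,7,15,18,12,16,14]
j=8: 12≤14, i=6, swap(6,8) ⇒ [4,6,3,10,13,7,12,18,15,16,14]
j=9: 16>14, skip
swap(7,10) ⇒ [4,6,3,10,13,7,12,14,15,16,18]; return 7
p = 7; k-1 = 2 < 7 ⇒ left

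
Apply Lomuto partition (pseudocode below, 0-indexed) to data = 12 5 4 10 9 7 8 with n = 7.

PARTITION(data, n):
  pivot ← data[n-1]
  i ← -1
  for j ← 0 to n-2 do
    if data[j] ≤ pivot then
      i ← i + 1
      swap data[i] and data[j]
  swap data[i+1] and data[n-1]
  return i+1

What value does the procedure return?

3

pivot = data[6] = 8; i = -1
j=0: data[0]=12 > 8 → no swap
j=1: data[1]=5 ≤ 8 → i=0, swap data[0],data[1] → 5 12 4 10 9 7 8
j=2: data[2]=4 ≤ 8 → i=1, swap data[1],data[2] → 5 4 12 10 9 7 8
j=3: data[3]=10 > 8 → no swap
j=4: data[4]=9 > 8 → no swap
j=5: data[5]=7 ≤ 8 → i=2, swap data[2],data[5] → 5 4 7 10 9 12 8
final swap data[3],data[6] → 5 4 7 8 9 12 10; return 3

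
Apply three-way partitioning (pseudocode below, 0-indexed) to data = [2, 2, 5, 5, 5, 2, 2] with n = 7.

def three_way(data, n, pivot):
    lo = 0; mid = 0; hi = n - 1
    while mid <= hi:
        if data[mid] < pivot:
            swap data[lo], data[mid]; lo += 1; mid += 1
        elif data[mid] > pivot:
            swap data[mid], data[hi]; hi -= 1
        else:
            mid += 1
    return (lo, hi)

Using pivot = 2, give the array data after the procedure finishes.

pivot = 2; lo=0, mid=0, hi=6
data[mid]=2=2: mid=1
data[mid]=2=2: mid=2
data[mid]=5>2: swap data[2],data[6]; hi=5 → [2, 2, 2, 5, 5, 2, 5]
data[mid]=2=2: mid=3
data[mid]=5>2: swap data[3],data[5]; hi=4 → [2, 2, 2, 2, 5, 5, 5]
data[mid]=2=2: mid=4
data[mid]=5>2: swap data[4],data[4]; hi=3 → [2, 2, 2, 2, 5, 5, 5]
end: lo=0, hi=3; data = [2, 2, 2, 2, 5, 5, 5]

[2, 2, 2, 2, 5, 5, 5]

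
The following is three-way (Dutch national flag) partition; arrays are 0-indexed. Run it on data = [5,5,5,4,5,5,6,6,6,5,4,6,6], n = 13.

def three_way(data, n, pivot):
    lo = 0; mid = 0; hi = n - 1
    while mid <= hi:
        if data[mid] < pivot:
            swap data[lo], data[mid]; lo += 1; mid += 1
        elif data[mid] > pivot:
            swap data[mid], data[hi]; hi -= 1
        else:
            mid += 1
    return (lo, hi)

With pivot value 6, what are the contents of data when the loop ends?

lo=0 mid=0 hi=12
5<6: swap(0,0), lo=1 mid=1 ⇒ [5,5,5,4,5,5,6,6,6,5,4,6,6]
5<6: swap(1,1), lo=2 mid=2 ⇒ [5,5,5,4,5,5,6,6,6,5,4,6,6]
5<6: swap(2,2), lo=3 mid=3 ⇒ [5,5,5,4,5,5,6,6,6,5,4,6,6]
4<6: swap(3,3), lo=4 mid=4 ⇒ [5,5,5,4,5,5,6,6,6,5,4,6,6]
5<6: swap(4,4), lo=5 mid=5 ⇒ [5,5,5,4,5,5,6,6,6,5,4,6,6]
5<6: swap(5,5), lo=6 mid=6 ⇒ [5,5,5,4,5,5,6,6,6,5,4,6,6]
6=6: mid=7
6=6: mid=8
6=6: mid=9
5<6: swap(6,9), lo=7 mid=10 ⇒ [5,5,5,4,5,5,5,6,6,6,4,6,6]
4<6: swap(7,10), lo=8 mid=11 ⇒ [5,5,5,4,5,5,5,4,6,6,6,6,6]
6=6: mid=12
6=6: mid=13
done. lo=8 hi=12; data=[5,5,5,4,5,5,5,4,6,6,6,6,6]

[5,5,5,4,5,5,5,4,6,6,6,6,6]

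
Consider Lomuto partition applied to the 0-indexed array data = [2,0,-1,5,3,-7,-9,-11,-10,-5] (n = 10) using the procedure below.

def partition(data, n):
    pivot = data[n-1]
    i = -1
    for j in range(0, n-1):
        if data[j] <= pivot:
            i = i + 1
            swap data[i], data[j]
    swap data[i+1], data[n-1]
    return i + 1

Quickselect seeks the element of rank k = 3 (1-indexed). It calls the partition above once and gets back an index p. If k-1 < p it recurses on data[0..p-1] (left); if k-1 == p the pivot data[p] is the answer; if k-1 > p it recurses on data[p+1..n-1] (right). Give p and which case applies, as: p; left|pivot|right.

4; left

pivot = data[9] = -5; i = -1
j=0: data[0]=2 > -5 → no swap
j=1: data[1]=0 > -5 → no swap
j=2: data[2]=-1 > -5 → no swap
j=3: data[3]=5 > -5 → no swap
j=4: data[4]=3 > -5 → no swap
j=5: data[5]=-7 ≤ -5 → i=0, swap data[0],data[5] → [-7,0,-1,5,3,2,-9,-11,-10,-5]
j=6: data[6]=-9 ≤ -5 → i=1, swap data[1],data[6] → [-7,-9,-1,5,3,2,0,-11,-10,-5]
j=7: data[7]=-11 ≤ -5 → i=2, swap data[2],data[7] → [-7,-9,-11,5,3,2,0,-1,-10,-5]
j=8: data[8]=-10 ≤ -5 → i=3, swap data[3],data[8] → [-7,-9,-11,-10,3,2,0,-1,5,-5]
final swap data[4],data[9] → [-7,-9,-11,-10,-5,2,0,-1,5,3]; return 4
p = 4; k-1 = 2 < 4 ⇒ left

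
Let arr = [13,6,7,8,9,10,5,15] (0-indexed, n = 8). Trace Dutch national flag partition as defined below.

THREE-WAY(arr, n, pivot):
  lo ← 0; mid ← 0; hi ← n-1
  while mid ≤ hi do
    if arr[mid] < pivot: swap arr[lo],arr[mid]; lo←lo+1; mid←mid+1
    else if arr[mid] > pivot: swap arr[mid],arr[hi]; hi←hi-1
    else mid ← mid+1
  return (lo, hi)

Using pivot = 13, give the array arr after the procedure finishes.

pivot = 13; lo=0, mid=0, hi=7
arr[mid]=13=13: mid=1
arr[mid]=6<13: swap arr[0],arr[1]; lo=1,mid=2 → [6,13,7,8,9,10,5,15]
arr[mid]=7<13: swap arr[1],arr[2]; lo=2,mid=3 → [6,7,13,8,9,10,5,15]
arr[mid]=8<13: swap arr[2],arr[3]; lo=3,mid=4 → [6,7,8,13,9,10,5,15]
arr[mid]=9<13: swap arr[3],arr[4]; lo=4,mid=5 → [6,7,8,9,13,10,5,15]
arr[mid]=10<13: swap arr[4],arr[5]; lo=5,mid=6 → [6,7,8,9,10,13,5,15]
arr[mid]=5<13: swap arr[5],arr[6]; lo=6,mid=7 → [6,7,8,9,10,5,13,15]
arr[mid]=15>13: swap arr[7],arr[7]; hi=6 → [6,7,8,9,10,5,13,15]
end: lo=6, hi=6; arr = [6,7,8,9,10,5,13,15]

[6,7,8,9,10,5,13,15]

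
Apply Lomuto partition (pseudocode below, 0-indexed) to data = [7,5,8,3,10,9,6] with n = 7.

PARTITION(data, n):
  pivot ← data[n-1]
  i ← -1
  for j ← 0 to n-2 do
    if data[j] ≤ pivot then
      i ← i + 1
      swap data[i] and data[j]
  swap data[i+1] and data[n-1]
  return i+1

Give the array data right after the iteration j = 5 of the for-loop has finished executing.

[5,3,8,7,10,9,6]

pivot = data[6] = 6; i = -1
j=0: data[0]=7 > 6 → no swap
j=1: data[1]=5 ≤ 6 → i=0, swap data[0],data[1] → [5,7,8,3,10,9,6]
j=2: data[2]=8 > 6 → no swap
j=3: data[3]=3 ≤ 6 → i=1, swap data[1],data[3] → [5,3,8,7,10,9,6]
j=4: data[4]=10 > 6 → no swap
j=5: data[5]=9 > 6 → no swap
(after j=5) data = [5,3,8,7,10,9,6]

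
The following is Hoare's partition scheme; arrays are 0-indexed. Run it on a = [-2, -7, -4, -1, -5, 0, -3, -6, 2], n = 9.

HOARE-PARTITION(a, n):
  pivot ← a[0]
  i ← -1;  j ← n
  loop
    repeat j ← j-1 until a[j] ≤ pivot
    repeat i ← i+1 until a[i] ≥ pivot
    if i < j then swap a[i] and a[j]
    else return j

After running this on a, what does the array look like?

[-6, -7, -4, -3, -5, 0, -1, -2, 2]

pivot=-2
j stops at 7 (-6), i stops at 0 (-2); swap ⇒ [-6, -7, -4, -1, -5, 0, -3, -2, 2]
j stops at 6 (-3), i stops at 3 (-1); swap ⇒ [-6, -7, -4, -3, -5, 0, -1, -2, 2]
j stops at 4, i stops at 5; i≥j ⇒ return 4. a=[-6, -7, -4, -3, -5, 0, -1, -2, 2]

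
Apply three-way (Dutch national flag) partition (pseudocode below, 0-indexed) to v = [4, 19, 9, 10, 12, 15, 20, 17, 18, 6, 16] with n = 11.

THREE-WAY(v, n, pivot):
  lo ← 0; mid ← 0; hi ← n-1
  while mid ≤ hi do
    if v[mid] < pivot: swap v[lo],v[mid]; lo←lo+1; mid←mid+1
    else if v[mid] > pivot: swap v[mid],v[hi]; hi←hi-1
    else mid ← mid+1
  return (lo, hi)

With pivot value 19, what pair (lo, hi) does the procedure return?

lo=0 mid=0 hi=10
4<19: swap(0,0), lo=1 mid=1 ⇒ [4, 19, 9, 10, 12, 15, 20, 17, 18, 6, 16]
19=19: mid=2
9<19: swap(1,2), lo=2 mid=3 ⇒ [4, 9, 19, 10, 12, 15, 20, 17, 18, 6, 16]
10<19: swap(2,3), lo=3 mid=4 ⇒ [4, 9, 10, 19, 12, 15, 20, 17, 18, 6, 16]
12<19: swap(3,4), lo=4 mid=5 ⇒ [4, 9, 10, 12, 19, 15, 20, 17, 18, 6, 16]
15<19: swap(4,5), lo=5 mid=6 ⇒ [4, 9, 10, 12, 15, 19, 20, 17, 18, 6, 16]
20>19: swap(6,10), hi=9 ⇒ [4, 9, 10, 12, 15, 19, 16, 17, 18, 6, 20]
16<19: swap(5,6), lo=6 mid=7 ⇒ [4, 9, 10, 12, 15, 16, 19, 17, 18, 6, 20]
17<19: swap(6,7), lo=7 mid=8 ⇒ [4, 9, 10, 12, 15, 16, 17, 19, 18, 6, 20]
18<19: swap(7,8), lo=8 mid=9 ⇒ [4, 9, 10, 12, 15, 16, 17, 18, 19, 6, 20]
6<19: swap(8,9), lo=9 mid=10 ⇒ [4, 9, 10, 12, 15, 16, 17, 18, 6, 19, 20]
done. lo=9 hi=9; v=[4, 9, 10, 12, 15, 16, 17, 18, 6, 19, 20]

(9, 9)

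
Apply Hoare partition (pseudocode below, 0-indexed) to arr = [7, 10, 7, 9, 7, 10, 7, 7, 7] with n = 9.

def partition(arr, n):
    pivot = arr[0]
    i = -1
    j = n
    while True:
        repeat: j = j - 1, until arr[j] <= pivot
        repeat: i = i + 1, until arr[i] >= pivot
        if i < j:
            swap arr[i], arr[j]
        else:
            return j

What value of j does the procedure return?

3

pivot=7
j stops at 8 (7), i stops at 0 (7); swap ⇒ [7, 10, 7, 9, 7, 10, 7, 7, 7]
j stops at 7 (7), i stops at 1 (10); swap ⇒ [7, 7, 7, 9, 7, 10, 7, 10, 7]
j stops at 6 (7), i stops at 2 (7); swap ⇒ [7, 7, 7, 9, 7, 10, 7, 10, 7]
j stops at 4 (7), i stops at 3 (9); swap ⇒ [7, 7, 7, 7, 9, 10, 7, 10, 7]
j stops at 3, i stops at 4; i≥j ⇒ return 3. arr=[7, 7, 7, 7, 9, 10, 7, 10, 7]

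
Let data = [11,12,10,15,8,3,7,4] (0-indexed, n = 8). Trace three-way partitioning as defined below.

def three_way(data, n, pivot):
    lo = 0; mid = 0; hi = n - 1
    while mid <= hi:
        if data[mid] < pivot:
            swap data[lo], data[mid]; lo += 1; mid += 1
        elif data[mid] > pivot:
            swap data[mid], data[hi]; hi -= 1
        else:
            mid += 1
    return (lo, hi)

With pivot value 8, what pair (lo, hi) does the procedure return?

lo=0 mid=0 hi=7
11>8: swap(0,7), hi=6 ⇒ [4,12,10,15,8,3,7,11]
4<8: swap(0,0), lo=1 mid=1 ⇒ [4,12,10,15,8,3,7,11]
12>8: swap(1,6), hi=5 ⇒ [4,7,10,15,8,3,12,11]
7<8: swap(1,1), lo=2 mid=2 ⇒ [4,7,10,15,8,3,12,11]
10>8: swap(2,5), hi=4 ⇒ [4,7,3,15,8,10,12,11]
3<8: swap(2,2), lo=3 mid=3 ⇒ [4,7,3,15,8,10,12,11]
15>8: swap(3,4), hi=3 ⇒ [4,7,3,8,15,10,12,11]
8=8: mid=4
done. lo=3 hi=3; data=[4,7,3,8,15,10,12,11]

(3, 3)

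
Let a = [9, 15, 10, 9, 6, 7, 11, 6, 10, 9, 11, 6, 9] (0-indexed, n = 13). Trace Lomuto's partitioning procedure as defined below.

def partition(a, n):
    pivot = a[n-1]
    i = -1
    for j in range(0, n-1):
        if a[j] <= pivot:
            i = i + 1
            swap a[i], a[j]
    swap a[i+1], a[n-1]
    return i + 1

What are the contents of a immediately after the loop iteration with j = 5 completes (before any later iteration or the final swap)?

[9, 9, 6, 7, 10, 15, 11, 6, 10, 9, 11, 6, 9]

pivot=9, i=-1
j=0: 9≤9, i=0, swap(0,0) ⇒ [9, 15, 10, 9, 6, 7, 11, 6, 10, 9, 11, 6, 9]
j=1: 15>9, skip
j=2: 10>9, skip
j=3: 9≤9, i=1, swap(1,3) ⇒ [9, 9, 10, 15, 6, 7, 11, 6, 10, 9, 11, 6, 9]
j=4: 6≤9, i=2, swap(2,4) ⇒ [9, 9, 6, 15, 10, 7, 11, 6, 10, 9, 11, 6, 9]
j=5: 7≤9, i=3, swap(3,5) ⇒ [9, 9, 6, 7, 10, 15, 11, 6, 10, 9, 11, 6, 9]
(after j=5) a = [9, 9, 6, 7, 10, 15, 11, 6, 10, 9, 11, 6, 9]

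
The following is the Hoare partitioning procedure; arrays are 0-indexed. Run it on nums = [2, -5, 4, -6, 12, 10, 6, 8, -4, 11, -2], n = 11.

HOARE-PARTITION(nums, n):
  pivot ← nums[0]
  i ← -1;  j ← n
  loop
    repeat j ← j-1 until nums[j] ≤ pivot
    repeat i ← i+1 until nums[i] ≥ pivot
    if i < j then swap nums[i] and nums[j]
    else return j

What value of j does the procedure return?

pivot=2
j stops at 10 (-2), i stops at 0 (2); swap ⇒ [-2, -5, 4, -6, 12, 10, 6, 8, -4, 11, 2]
j stops at 8 (-4), i stops at 2 (4); swap ⇒ [-2, -5, -4, -6, 12, 10, 6, 8, 4, 11, 2]
j stops at 3, i stops at 4; i≥j ⇒ return 3. nums=[-2, -5, -4, -6, 12, 10, 6, 8, 4, 11, 2]

3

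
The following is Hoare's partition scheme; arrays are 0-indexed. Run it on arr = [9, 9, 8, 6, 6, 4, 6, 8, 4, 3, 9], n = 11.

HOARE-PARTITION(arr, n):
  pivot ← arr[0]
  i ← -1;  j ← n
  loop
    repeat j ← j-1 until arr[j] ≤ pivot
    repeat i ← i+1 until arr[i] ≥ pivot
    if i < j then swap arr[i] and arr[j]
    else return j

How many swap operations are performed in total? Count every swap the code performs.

pivot=9
j stops at 10 (9), i stops at 0 (9); swap ⇒ [9, 9, 8, 6, 6, 4, 6, 8, 4, 3, 9]
j stops at 9 (3), i stops at 1 (9); swap ⇒ [9, 3, 8, 6, 6, 4, 6, 8, 4, 9, 9]
j stops at 8, i stops at 9; i≥j ⇒ return 8. arr=[9, 3, 8, 6, 6, 4, 6, 8, 4, 9, 9]

2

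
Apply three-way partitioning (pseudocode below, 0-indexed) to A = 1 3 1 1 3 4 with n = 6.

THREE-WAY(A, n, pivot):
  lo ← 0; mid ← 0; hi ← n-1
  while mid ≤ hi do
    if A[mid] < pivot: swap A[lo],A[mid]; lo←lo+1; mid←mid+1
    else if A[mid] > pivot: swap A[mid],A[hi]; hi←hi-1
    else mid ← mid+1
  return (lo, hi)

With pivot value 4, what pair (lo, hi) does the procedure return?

(5, 5)

pivot = 4; lo=0, mid=0, hi=5
A[mid]=1<4: swap A[0],A[0]; lo=1,mid=1 → 1 3 1 1 3 4
A[mid]=3<4: swap A[1],A[1]; lo=2,mid=2 → 1 3 1 1 3 4
A[mid]=1<4: swap A[2],A[2]; lo=3,mid=3 → 1 3 1 1 3 4
A[mid]=1<4: swap A[3],A[3]; lo=4,mid=4 → 1 3 1 1 3 4
A[mid]=3<4: swap A[4],A[4]; lo=5,mid=5 → 1 3 1 1 3 4
A[mid]=4=4: mid=6
end: lo=5, hi=5; A = 1 3 1 1 3 4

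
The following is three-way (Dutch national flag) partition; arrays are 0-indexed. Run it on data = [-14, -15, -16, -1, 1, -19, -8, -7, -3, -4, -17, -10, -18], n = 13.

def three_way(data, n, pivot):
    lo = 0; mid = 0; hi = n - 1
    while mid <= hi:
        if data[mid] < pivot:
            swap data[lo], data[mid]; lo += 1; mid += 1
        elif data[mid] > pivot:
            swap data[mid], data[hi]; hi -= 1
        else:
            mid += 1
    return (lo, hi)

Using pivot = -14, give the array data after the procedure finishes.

[-15, -16, -18, -17, -19, -14, -7, -3, -4, -8, -10, 1, -1]

lo=0 mid=0 hi=12
-14=-14: mid=1
-15<-14: swap(0,1), lo=1 mid=2 ⇒ [-15, -14, -16, -1, 1, -19, -8, -7, -3, -4, -17, -10, -18]
-16<-14: swap(1,2), lo=2 mid=3 ⇒ [-15, -16, -14, -1, 1, -19, -8, -7, -3, -4, -17, -10, -18]
-1>-14: swap(3,12), hi=11 ⇒ [-15, -16, -14, -18, 1, -19, -8, -7, -3, -4, -17, -10, -1]
-18<-14: swap(2,3), lo=3 mid=4 ⇒ [-15, -16, -18, -14, 1, -19, -8, -7, -3, -4, -17, -10, -1]
1>-14: swap(4,11), hi=10 ⇒ [-15, -16, -18, -14, -10, -19, -8, -7, -3, -4, -17, 1, -1]
-10>-14: swap(4,10), hi=9 ⇒ [-15, -16, -18, -14, -17, -19, -8, -7, -3, -4, -10, 1, -1]
-17<-14: swap(3,4), lo=4 mid=5 ⇒ [-15, -16, -18, -17, -14, -19, -8, -7, -3, -4, -10, 1, -1]
-19<-14: swap(4,5), lo=5 mid=6 ⇒ [-15, -16, -18, -17, -19, -14, -8, -7, -3, -4, -10, 1, -1]
-8>-14: swap(6,9), hi=8 ⇒ [-15, -16, -18, -17, -19, -14, -4, -7, -3, -8, -10, 1, -1]
-4>-14: swap(6,8), hi=7 ⇒ [-15, -16, -18, -17, -19, -14, -3, -7, -4, -8, -10, 1, -1]
-3>-14: swap(6,7), hi=6 ⇒ [-15, -16, -18, -17, -19, -14, -7, -3, -4, -8, -10, 1, -1]
-7>-14: swap(6,6), hi=5 ⇒ [-15, -16, -18, -17, -19, -14, -7, -3, -4, -8, -10, 1, -1]
done. lo=5 hi=5; data=[-15, -16, -18, -17, -19, -14, -7, -3, -4, -8, -10, 1, -1]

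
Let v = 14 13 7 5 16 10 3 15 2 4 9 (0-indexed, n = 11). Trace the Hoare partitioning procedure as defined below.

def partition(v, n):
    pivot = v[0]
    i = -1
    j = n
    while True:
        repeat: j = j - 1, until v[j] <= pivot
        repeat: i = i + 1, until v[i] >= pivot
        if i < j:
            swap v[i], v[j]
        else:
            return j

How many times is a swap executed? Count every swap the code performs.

pivot=14
j stops at 10 (9), i stops at 0 (14); swap ⇒ 9 13 7 5 16 10 3 15 2 4 14
j stops at 9 (4), i stops at 4 (16); swap ⇒ 9 13 7 5 4 10 3 15 2 16 14
j stops at 8 (2), i stops at 7 (15); swap ⇒ 9 13 7 5 4 10 3 2 15 16 14
j stops at 7, i stops at 8; i≥j ⇒ return 7. v=9 13 7 5 4 10 3 2 15 16 14

3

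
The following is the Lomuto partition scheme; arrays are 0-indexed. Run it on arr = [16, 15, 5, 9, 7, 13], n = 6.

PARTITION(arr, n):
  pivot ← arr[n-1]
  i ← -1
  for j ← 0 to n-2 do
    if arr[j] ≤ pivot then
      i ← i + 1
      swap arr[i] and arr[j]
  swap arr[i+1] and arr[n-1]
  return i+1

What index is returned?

3

pivot = arr[5] = 13; i = -1
j=0: arr[0]=16 > 13 → no swap
j=1: arr[1]=15 > 13 → no swap
j=2: arr[2]=5 ≤ 13 → i=0, swap arr[0],arr[2] → [5, 15, 16, 9, 7, 13]
j=3: arr[3]=9 ≤ 13 → i=1, swap arr[1],arr[3] → [5, 9, 16, 15, 7, 13]
j=4: arr[4]=7 ≤ 13 → i=2, swap arr[2],arr[4] → [5, 9, 7, 15, 16, 13]
final swap arr[3],arr[5] → [5, 9, 7, 13, 16, 15]; return 3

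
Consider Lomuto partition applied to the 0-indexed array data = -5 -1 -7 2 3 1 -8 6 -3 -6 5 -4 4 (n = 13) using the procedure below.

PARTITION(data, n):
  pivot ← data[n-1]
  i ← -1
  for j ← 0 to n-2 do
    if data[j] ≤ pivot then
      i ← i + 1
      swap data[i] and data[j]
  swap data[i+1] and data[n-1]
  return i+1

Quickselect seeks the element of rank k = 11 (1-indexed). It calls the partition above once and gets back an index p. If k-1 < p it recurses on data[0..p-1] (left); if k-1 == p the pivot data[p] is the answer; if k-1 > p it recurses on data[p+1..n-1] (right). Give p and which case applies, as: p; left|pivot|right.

10; pivot

pivot = data[12] = 4; i = -1
j=0: data[0]=-5 ≤ 4 → i=0, swap data[0],data[0] (no change) → -5 -1 -7 2 3 1 -8 6 -3 -6 5 -4 4
j=1: data[1]=-1 ≤ 4 → i=1, swap data[1],data[1] (no change) → -5 -1 -7 2 3 1 -8 6 -3 -6 5 -4 4
j=2: data[2]=-7 ≤ 4 → i=2, swap data[2],data[2] (no change) → -5 -1 -7 2 3 1 -8 6 -3 -6 5 -4 4
j=3: data[3]=2 ≤ 4 → i=3, swap data[3],data[3] (no change) → -5 -1 -7 2 3 1 -8 6 -3 -6 5 -4 4
j=4: data[4]=3 ≤ 4 → i=4, swap data[4],data[4] (no change) → -5 -1 -7 2 3 1 -8 6 -3 -6 5 -4 4
j=5: data[5]=1 ≤ 4 → i=5, swap data[5],data[5] (no change) → -5 -1 -7 2 3 1 -8 6 -3 -6 5 -4 4
j=6: data[6]=-8 ≤ 4 → i=6, swap data[6],data[6] (no change) → -5 -1 -7 2 3 1 -8 6 -3 -6 5 -4 4
j=7: data[7]=6 > 4 → no swap
j=8: data[8]=-3 ≤ 4 → i=7, swap data[7],data[8] → -5 -1 -7 2 3 1 -8 -3 6 -6 5 -4 4
j=9: data[9]=-6 ≤ 4 → i=8, swap data[8],data[9] → -5 -1 -7 2 3 1 -8 -3 -6 6 5 -4 4
j=10: data[10]=5 > 4 → no swap
j=11: data[11]=-4 ≤ 4 → i=9, swap data[9],data[11] → -5 -1 -7 2 3 1 -8 -3 -6 -4 5 6 4
final swap data[10],data[12] → -5 -1 -7 2 3 1 -8 -3 -6 -4 4 6 5; return 10
p = 10; k-1 = 10 == 10 ⇒ pivot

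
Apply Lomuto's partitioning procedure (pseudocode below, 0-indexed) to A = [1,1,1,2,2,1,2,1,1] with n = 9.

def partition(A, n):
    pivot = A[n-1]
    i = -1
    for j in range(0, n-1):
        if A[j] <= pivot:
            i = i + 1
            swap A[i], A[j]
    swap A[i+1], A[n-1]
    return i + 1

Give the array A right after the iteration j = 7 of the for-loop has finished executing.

[1,1,1,1,1,2,2,2,1]

pivot=1, i=-1
j=0: 1≤1, i=0, swap(0,0) ⇒ [1,1,1,2,2,1,2,1,1]
j=1: 1≤1, i=1, swap(1,1) ⇒ [1,1,1,2,2,1,2,1,1]
j=2: 1≤1, i=2, swap(2,2) ⇒ [1,1,1,2,2,1,2,1,1]
j=3: 2>1, skip
j=4: 2>1, skip
j=5: 1≤1, i=3, swap(3,5) ⇒ [1,1,1,1,2,2,2,1,1]
j=6: 2>1, skip
j=7: 1≤1, i=4, swap(4,7) ⇒ [1,1,1,1,1,2,2,2,1]
(after j=7) A = [1,1,1,1,1,2,2,2,1]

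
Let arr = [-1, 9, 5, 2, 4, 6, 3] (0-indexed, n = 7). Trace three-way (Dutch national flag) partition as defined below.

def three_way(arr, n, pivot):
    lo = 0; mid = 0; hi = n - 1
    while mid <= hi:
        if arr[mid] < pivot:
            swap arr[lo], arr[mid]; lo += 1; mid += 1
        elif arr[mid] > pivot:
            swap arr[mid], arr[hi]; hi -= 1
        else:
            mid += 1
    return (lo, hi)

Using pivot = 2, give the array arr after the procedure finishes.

pivot = 2; lo=0, mid=0, hi=6
arr[mid]=-1<2: swap arr[0],arr[0]; lo=1,mid=1 → [-1, 9, 5, 2, 4, 6, 3]
arr[mid]=9>2: swap arr[1],arr[6]; hi=5 → [-1, 3, 5, 2, 4, 6, 9]
arr[mid]=3>2: swap arr[1],arr[5]; hi=4 → [-1, 6, 5, 2, 4, 3, 9]
arr[mid]=6>2: swap arr[1],arr[4]; hi=3 → [-1, 4, 5, 2, 6, 3, 9]
arr[mid]=4>2: swap arr[1],arr[3]; hi=2 → [-1, 2, 5, 4, 6, 3, 9]
arr[mid]=2=2: mid=2
arr[mid]=5>2: swap arr[2],arr[2]; hi=1 → [-1, 2, 5, 4, 6, 3, 9]
end: lo=1, hi=1; arr = [-1, 2, 5, 4, 6, 3, 9]

[-1, 2, 5, 4, 6, 3, 9]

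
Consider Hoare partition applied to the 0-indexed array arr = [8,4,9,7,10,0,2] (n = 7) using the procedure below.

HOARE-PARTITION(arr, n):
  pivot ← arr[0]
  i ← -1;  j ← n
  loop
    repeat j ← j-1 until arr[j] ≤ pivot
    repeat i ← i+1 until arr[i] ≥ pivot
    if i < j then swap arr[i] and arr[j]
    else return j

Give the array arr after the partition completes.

[2,4,0,7,10,9,8]

pivot = arr[0] = 8; i = -1, j = 7
j→6 (arr[6]=2≤8), i→0 (arr[0]=8≥8); i<j, swap → [2,4,9,7,10,0,8]
j→5 (arr[5]=0≤8), i→2 (arr[2]=9≥8); i<j, swap → [2,4,0,7,10,9,8]
j→3, i→4; i≥j, return j=3. arr = [2,4,0,7,10,9,8]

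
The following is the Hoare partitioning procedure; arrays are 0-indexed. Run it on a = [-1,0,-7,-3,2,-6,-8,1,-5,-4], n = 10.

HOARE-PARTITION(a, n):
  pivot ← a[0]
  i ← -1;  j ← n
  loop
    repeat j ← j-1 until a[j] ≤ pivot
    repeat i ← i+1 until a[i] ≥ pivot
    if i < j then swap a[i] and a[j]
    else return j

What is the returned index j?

5

pivot = a[0] = -1; i = -1, j = 10
j→9 (a[9]=-4≤-1), i→0 (a[0]=-1≥-1); i<j, swap → [-4,0,-7,-3,2,-6,-8,1,-5,-1]
j→8 (a[8]=-5≤-1), i→1 (a[1]=0≥-1); i<j, swap → [-4,-5,-7,-3,2,-6,-8,1,0,-1]
j→6 (a[6]=-8≤-1), i→4 (a[4]=2≥-1); i<j, swap → [-4,-5,-7,-3,-8,-6,2,1,0,-1]
j→5, i→6; i≥j, return j=5. a = [-4,-5,-7,-3,-8,-6,2,1,0,-1]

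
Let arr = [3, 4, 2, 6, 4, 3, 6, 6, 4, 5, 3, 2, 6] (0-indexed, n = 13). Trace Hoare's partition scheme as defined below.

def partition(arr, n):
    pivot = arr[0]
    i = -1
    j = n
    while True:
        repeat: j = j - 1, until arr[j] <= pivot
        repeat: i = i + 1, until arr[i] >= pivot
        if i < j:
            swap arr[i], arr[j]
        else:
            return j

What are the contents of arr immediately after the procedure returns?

[2, 3, 2, 3, 4, 6, 6, 6, 4, 5, 4, 3, 6]

pivot=3
j stops at 11 (2), i stops at 0 (3); swap ⇒ [2, 4, 2, 6, 4, 3, 6, 6, 4, 5, 3, 3, 6]
j stops at 10 (3), i stops at 1 (4); swap ⇒ [2, 3, 2, 6, 4, 3, 6, 6, 4, 5, 4, 3, 6]
j stops at 5 (3), i stops at 3 (6); swap ⇒ [2, 3, 2, 3, 4, 6, 6, 6, 4, 5, 4, 3, 6]
j stops at 3, i stops at 4; i≥j ⇒ return 3. arr=[2, 3, 2, 3, 4, 6, 6, 6, 4, 5, 4, 3, 6]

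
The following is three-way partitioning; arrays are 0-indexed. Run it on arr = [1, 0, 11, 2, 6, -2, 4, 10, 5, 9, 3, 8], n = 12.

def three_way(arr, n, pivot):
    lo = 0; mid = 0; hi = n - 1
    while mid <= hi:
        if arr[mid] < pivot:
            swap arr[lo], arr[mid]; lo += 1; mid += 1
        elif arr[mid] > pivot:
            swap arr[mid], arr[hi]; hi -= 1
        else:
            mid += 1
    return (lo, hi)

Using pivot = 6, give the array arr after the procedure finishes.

[1, 0, 3, 2, -2, 4, 5, 6, 9, 10, 8, 11]

pivot = 6; lo=0, mid=0, hi=11
arr[mid]=1<6: swap arr[0],arr[0]; lo=1,mid=1 → [1, 0, 11, 2, 6, -2, 4, 10, 5, 9, 3, 8]
arr[mid]=0<6: swap arr[1],arr[1]; lo=2,mid=2 → [1, 0, 11, 2, 6, -2, 4, 10, 5, 9, 3, 8]
arr[mid]=11>6: swap arr[2],arr[11]; hi=10 → [1, 0, 8, 2, 6, -2, 4, 10, 5, 9, 3, 11]
arr[mid]=8>6: swap arr[2],arr[10]; hi=9 → [1, 0, 3, 2, 6, -2, 4, 10, 5, 9, 8, 11]
arr[mid]=3<6: swap arr[2],arr[2]; lo=3,mid=3 → [1, 0, 3, 2, 6, -2, 4, 10, 5, 9, 8, 11]
arr[mid]=2<6: swap arr[3],arr[3]; lo=4,mid=4 → [1, 0, 3, 2, 6, -2, 4, 10, 5, 9, 8, 11]
arr[mid]=6=6: mid=5
arr[mid]=-2<6: swap arr[4],arr[5]; lo=5,mid=6 → [1, 0, 3, 2, -2, 6, 4, 10, 5, 9, 8, 11]
arr[mid]=4<6: swap arr[5],arr[6]; lo=6,mid=7 → [1, 0, 3, 2, -2, 4, 6, 10, 5, 9, 8, 11]
arr[mid]=10>6: swap arr[7],arr[9]; hi=8 → [1, 0, 3, 2, -2, 4, 6, 9, 5, 10, 8, 11]
arr[mid]=9>6: swap arr[7],arr[8]; hi=7 → [1, 0, 3, 2, -2, 4, 6, 5, 9, 10, 8, 11]
arr[mid]=5<6: swap arr[6],arr[7]; lo=7,mid=8 → [1, 0, 3, 2, -2, 4, 5, 6, 9, 10, 8, 11]
end: lo=7, hi=7; arr = [1, 0, 3, 2, -2, 4, 5, 6, 9, 10, 8, 11]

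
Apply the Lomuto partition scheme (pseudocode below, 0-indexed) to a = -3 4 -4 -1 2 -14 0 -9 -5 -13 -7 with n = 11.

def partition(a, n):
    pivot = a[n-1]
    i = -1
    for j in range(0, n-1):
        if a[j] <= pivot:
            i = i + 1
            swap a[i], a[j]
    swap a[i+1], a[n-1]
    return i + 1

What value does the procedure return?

3

pivot = a[10] = -7; i = -1
j=0: a[0]=-3 > -7 → no swap
j=1: a[1]=4 > -7 → no swap
j=2: a[2]=-4 > -7 → no swap
j=3: a[3]=-1 > -7 → no swap
j=4: a[4]=2 > -7 → no swap
j=5: a[5]=-14 ≤ -7 → i=0, swap a[0],a[5] → -14 4 -4 -1 2 -3 0 -9 -5 -13 -7
j=6: a[6]=0 > -7 → no swap
j=7: a[7]=-9 ≤ -7 → i=1, swap a[1],a[7] → -14 -9 -4 -1 2 -3 0 4 -5 -13 -7
j=8: a[8]=-5 > -7 → no swap
j=9: a[9]=-13 ≤ -7 → i=2, swap a[2],a[9] → -14 -9 -13 -1 2 -3 0 4 -5 -4 -7
final swap a[3],a[10] → -14 -9 -13 -7 2 -3 0 4 -5 -4 -1; return 3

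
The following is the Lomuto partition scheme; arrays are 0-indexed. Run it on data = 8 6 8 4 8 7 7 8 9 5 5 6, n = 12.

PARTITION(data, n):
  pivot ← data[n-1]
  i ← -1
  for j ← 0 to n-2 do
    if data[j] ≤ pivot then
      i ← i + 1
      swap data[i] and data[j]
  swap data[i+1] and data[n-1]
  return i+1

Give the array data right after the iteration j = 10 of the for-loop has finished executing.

pivot = data[11] = 6; i = -1
j=0: data[0]=8 > 6 → no swap
j=1: data[1]=6 ≤ 6 → i=0, swap data[0],data[1] → 6 8 8 4 8 7 7 8 9 5 5 6
j=2: data[2]=8 > 6 → no swap
j=3: data[3]=4 ≤ 6 → i=1, swap data[1],data[3] → 6 4 8 8 8 7 7 8 9 5 5 6
j=4: data[4]=8 > 6 → no swap
j=5: data[5]=7 > 6 → no swap
j=6: data[6]=7 > 6 → no swap
j=7: data[7]=8 > 6 → no swap
j=8: data[8]=9 > 6 → no swap
j=9: data[9]=5 ≤ 6 → i=2, swap data[2],data[9] → 6 4 5 8 8 7 7 8 9 8 5 6
j=10: data[10]=5 ≤ 6 → i=3, swap data[3],data[10] → 6 4 5 5 8 7 7 8 9 8 8 6
(after j=10) data = 6 4 5 5 8 7 7 8 9 8 8 6

6 4 5 5 8 7 7 8 9 8 8 6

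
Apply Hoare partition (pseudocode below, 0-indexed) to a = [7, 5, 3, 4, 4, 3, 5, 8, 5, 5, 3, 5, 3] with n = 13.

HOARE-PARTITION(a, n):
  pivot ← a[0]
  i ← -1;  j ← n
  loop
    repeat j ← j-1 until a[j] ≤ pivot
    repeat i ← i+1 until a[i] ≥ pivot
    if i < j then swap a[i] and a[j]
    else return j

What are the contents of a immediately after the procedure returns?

pivot = a[0] = 7; i = -1, j = 13
j→12 (a[12]=3≤7), i→0 (a[0]=7≥7); i<j, swap → [3, 5, 3, 4, 4, 3, 5, 8, 5, 5, 3, 5, 7]
j→11 (a[11]=5≤7), i→7 (a[7]=8≥7); i<j, swap → [3, 5, 3, 4, 4, 3, 5, 5, 5, 5, 3, 8, 7]
j→10, i→11; i≥j, return j=10. a = [3, 5, 3, 4, 4, 3, 5, 5, 5, 5, 3, 8, 7]

[3, 5, 3, 4, 4, 3, 5, 5, 5, 5, 3, 8, 7]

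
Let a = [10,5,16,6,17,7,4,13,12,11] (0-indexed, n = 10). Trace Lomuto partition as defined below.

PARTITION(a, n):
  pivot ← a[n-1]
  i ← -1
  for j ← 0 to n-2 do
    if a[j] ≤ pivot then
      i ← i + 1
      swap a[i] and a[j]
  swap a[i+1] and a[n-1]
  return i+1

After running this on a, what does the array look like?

pivot=11, i=-1
j=0: 10≤11, i=0, swap(0,0) ⇒ [10,5,16,6,17,7,4,13,12,11]
j=1: 5≤11, i=1, swap(1,1) ⇒ [10,5,16,6,17,7,4,13,12,11]
j=2: 16>11, skip
j=3: 6≤11, i=2, swap(2,3) ⇒ [10,5,6,16,17,7,4,13,12,11]
j=4: 17>11, skip
j=5: 7≤11, i=3, swap(3,5) ⇒ [10,5,6,7,17,16,4,13,12,11]
j=6: 4≤11, i=4, swap(4,6) ⇒ [10,5,6,7,4,16,17,13,12,11]
j=7: 13>11, skip
j=8: 12>11, skip
swap(5,9) ⇒ [10,5,6,7,4,11,17,13,12,16]; return 5

[10,5,6,7,4,11,17,13,12,16]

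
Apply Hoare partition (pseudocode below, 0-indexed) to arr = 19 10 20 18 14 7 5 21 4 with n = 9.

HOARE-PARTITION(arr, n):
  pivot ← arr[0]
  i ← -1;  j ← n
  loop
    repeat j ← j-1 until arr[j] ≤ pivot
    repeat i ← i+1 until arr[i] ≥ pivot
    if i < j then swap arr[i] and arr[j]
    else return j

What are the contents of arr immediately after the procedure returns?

4 10 5 18 14 7 20 21 19

pivot=19
j stops at 8 (4), i stops at 0 (19); swap ⇒ 4 10 20 18 14 7 5 21 19
j stops at 6 (5), i stops at 2 (20); swap ⇒ 4 10 5 18 14 7 20 21 19
j stops at 5, i stops at 6; i≥j ⇒ return 5. arr=4 10 5 18 14 7 20 21 19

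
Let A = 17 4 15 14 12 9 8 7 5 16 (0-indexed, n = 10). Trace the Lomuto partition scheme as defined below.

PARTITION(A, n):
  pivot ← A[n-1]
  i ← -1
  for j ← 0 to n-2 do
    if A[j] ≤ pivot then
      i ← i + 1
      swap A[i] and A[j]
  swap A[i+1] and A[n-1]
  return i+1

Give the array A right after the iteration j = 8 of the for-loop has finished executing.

pivot = A[9] = 16; i = -1
j=0: A[0]=17 > 16 → no swap
j=1: A[1]=4 ≤ 16 → i=0, swap A[0],A[1] → 4 17 15 14 12 9 8 7 5 16
j=2: A[2]=15 ≤ 16 → i=1, swap A[1],A[2] → 4 15 17 14 12 9 8 7 5 16
j=3: A[3]=14 ≤ 16 → i=2, swap A[2],A[3] → 4 15 14 17 12 9 8 7 5 16
j=4: A[4]=12 ≤ 16 → i=3, swap A[3],A[4] → 4 15 14 12 17 9 8 7 5 16
j=5: A[5]=9 ≤ 16 → i=4, swap A[4],A[5] → 4 15 14 12 9 17 8 7 5 16
j=6: A[6]=8 ≤ 16 → i=5, swap A[5],A[6] → 4 15 14 12 9 8 17 7 5 16
j=7: A[7]=7 ≤ 16 → i=6, swap A[6],A[7] → 4 15 14 12 9 8 7 17 5 16
j=8: A[8]=5 ≤ 16 → i=7, swap A[7],A[8] → 4 15 14 12 9 8 7 5 17 16
(after j=8) A = 4 15 14 12 9 8 7 5 17 16

4 15 14 12 9 8 7 5 17 16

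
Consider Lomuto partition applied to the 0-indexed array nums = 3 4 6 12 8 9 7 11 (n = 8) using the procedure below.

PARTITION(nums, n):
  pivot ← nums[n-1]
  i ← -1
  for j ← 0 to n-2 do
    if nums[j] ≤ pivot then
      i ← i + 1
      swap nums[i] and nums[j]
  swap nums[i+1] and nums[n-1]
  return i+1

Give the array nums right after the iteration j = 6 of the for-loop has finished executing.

pivot=11, i=-1
j=0: 3≤11, i=0, swap(0,0) ⇒ 3 4 6 12 8 9 7 11
j=1: 4≤11, i=1, swap(1,1) ⇒ 3 4 6 12 8 9 7 11
j=2: 6≤11, i=2, swap(2,2) ⇒ 3 4 6 12 8 9 7 11
j=3: 12>11, skip
j=4: 8≤11, i=3, swap(3,4) ⇒ 3 4 6 8 12 9 7 11
j=5: 9≤11, i=4, swap(4,5) ⇒ 3 4 6 8 9 12 7 11
j=6: 7≤11, i=5, swap(5,6) ⇒ 3 4 6 8 9 7 12 11
(after j=6) nums = 3 4 6 8 9 7 12 11

3 4 6 8 9 7 12 11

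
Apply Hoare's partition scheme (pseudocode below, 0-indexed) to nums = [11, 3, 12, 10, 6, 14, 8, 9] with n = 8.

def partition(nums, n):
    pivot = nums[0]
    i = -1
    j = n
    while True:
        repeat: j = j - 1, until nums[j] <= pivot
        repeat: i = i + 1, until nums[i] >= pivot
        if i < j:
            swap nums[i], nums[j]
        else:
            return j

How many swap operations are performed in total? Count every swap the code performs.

pivot=11
j stops at 7 (9), i stops at 0 (11); swap ⇒ [9, 3, 12, 10, 6, 14, 8, 11]
j stops at 6 (8), i stops at 2 (12); swap ⇒ [9, 3, 8, 10, 6, 14, 12, 11]
j stops at 4, i stops at 5; i≥j ⇒ return 4. nums=[9, 3, 8, 10, 6, 14, 12, 11]

2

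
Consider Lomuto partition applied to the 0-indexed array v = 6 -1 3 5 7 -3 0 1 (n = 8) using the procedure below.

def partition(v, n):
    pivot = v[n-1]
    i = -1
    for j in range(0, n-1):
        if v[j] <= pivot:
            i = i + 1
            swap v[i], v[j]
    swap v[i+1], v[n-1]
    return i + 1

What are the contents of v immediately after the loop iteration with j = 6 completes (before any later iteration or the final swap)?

pivot = v[7] = 1; i = -1
j=0: v[0]=6 > 1 → no swap
j=1: v[1]=-1 ≤ 1 → i=0, swap v[0],v[1] → -1 6 3 5 7 -3 0 1
j=2: v[2]=3 > 1 → no swap
j=3: v[3]=5 > 1 → no swap
j=4: v[4]=7 > 1 → no swap
j=5: v[5]=-3 ≤ 1 → i=1, swap v[1],v[5] → -1 -3 3 5 7 6 0 1
j=6: v[6]=0 ≤ 1 → i=2, swap v[2],v[6] → -1 -3 0 5 7 6 3 1
(after j=6) v = -1 -3 0 5 7 6 3 1

-1 -3 0 5 7 6 3 1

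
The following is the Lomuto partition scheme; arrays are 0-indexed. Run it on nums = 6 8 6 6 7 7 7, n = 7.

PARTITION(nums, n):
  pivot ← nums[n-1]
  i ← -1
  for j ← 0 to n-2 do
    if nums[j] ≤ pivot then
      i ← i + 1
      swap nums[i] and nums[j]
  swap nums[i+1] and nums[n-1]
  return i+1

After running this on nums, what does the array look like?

6 6 6 7 7 7 8

pivot = nums[6] = 7; i = -1
j=0: nums[0]=6 ≤ 7 → i=0, swap nums[0],nums[0] (no change) → 6 8 6 6 7 7 7
j=1: nums[1]=8 > 7 → no swap
j=2: nums[2]=6 ≤ 7 → i=1, swap nums[1],nums[2] → 6 6 8 6 7 7 7
j=3: nums[3]=6 ≤ 7 → i=2, swap nums[2],nums[3] → 6 6 6 8 7 7 7
j=4: nums[4]=7 ≤ 7 → i=3, swap nums[3],nums[4] → 6 6 6 7 8 7 7
j=5: nums[5]=7 ≤ 7 → i=4, swap nums[4],nums[5] → 6 6 6 7 7 8 7
final swap nums[5],nums[6] → 6 6 6 7 7 7 8; return 5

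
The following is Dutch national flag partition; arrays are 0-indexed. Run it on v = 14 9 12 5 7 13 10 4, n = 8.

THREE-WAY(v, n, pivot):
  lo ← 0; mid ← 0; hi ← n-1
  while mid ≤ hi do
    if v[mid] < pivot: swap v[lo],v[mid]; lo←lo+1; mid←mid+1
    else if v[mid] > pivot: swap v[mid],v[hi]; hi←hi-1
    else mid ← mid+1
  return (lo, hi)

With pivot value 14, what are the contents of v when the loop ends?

9 12 5 7 13 10 4 14

lo=0 mid=0 hi=7
14=14: mid=1
9<14: swap(0,1), lo=1 mid=2 ⇒ 9 14 12 5 7 13 10 4
12<14: swap(1,2), lo=2 mid=3 ⇒ 9 12 14 5 7 13 10 4
5<14: swap(2,3), lo=3 mid=4 ⇒ 9 12 5 14 7 13 10 4
7<14: swap(3,4), lo=4 mid=5 ⇒ 9 12 5 7 14 13 10 4
13<14: swap(4,5), lo=5 mid=6 ⇒ 9 12 5 7 13 14 10 4
10<14: swap(5,6), lo=6 mid=7 ⇒ 9 12 5 7 13 10 14 4
4<14: swap(6,7), lo=7 mid=8 ⇒ 9 12 5 7 13 10 4 14
done. lo=7 hi=7; v=9 12 5 7 13 10 4 14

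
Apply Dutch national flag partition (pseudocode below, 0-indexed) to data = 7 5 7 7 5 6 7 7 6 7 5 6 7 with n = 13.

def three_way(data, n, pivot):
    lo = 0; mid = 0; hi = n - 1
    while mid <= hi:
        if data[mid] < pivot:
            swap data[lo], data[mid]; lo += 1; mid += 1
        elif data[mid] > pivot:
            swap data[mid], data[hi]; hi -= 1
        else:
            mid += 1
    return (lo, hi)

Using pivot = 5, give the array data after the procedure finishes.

5 5 5 7 6 7 7 6 7 7 6 7 7

lo=0 mid=0 hi=12
7>5: swap(0,12), hi=11 ⇒ 7 5 7 7 5 6 7 7 6 7 5 6 7
7>5: swap(0,11), hi=10 ⇒ 6 5 7 7 5 6 7 7 6 7 5 7 7
6>5: swap(0,10), hi=9 ⇒ 5 5 7 7 5 6 7 7 6 7 6 7 7
5=5: mid=1
5=5: mid=2
7>5: swap(2,9), hi=8 ⇒ 5 5 7 7 5 6 7 7 6 7 6 7 7
7>5: swap(2,8), hi=7 ⇒ 5 5 6 7 5 6 7 7 7 7 6 7 7
6>5: swap(2,7), hi=6 ⇒ 5 5 7 7 5 6 7 6 7 7 6 7 7
7>5: swap(2,6), hi=5 ⇒ 5 5 7 7 5 6 7 6 7 7 6 7 7
7>5: swap(2,5), hi=4 ⇒ 5 5 6 7 5 7 7 6 7 7 6 7 7
6>5: swap(2,4), hi=3 ⇒ 5 5 5 7 6 7 7 6 7 7 6 7 7
5=5: mid=3
7>5: swap(3,3), hi=2 ⇒ 5 5 5 7 6 7 7 6 7 7 6 7 7
done. lo=0 hi=2; data=5 5 5 7 6 7 7 6 7 7 6 7 7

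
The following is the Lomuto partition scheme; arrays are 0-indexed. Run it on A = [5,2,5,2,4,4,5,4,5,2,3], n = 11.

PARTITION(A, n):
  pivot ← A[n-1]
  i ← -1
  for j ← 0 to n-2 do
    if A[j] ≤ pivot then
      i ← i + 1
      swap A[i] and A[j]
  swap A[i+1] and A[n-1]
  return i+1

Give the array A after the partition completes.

[2,2,2,3,4,4,5,4,5,5,5]

pivot = A[10] = 3; i = -1
j=0: A[0]=5 > 3 → no swap
j=1: A[1]=2 ≤ 3 → i=0, swap A[0],A[1] → [2,5,5,2,4,4,5,4,5,2,3]
j=2: A[2]=5 > 3 → no swap
j=3: A[3]=2 ≤ 3 → i=1, swap A[1],A[3] → [2,2,5,5,4,4,5,4,5,2,3]
j=4: A[4]=4 > 3 → no swap
j=5: A[5]=4 > 3 → no swap
j=6: A[6]=5 > 3 → no swap
j=7: A[7]=4 > 3 → no swap
j=8: A[8]=5 > 3 → no swap
j=9: A[9]=2 ≤ 3 → i=2, swap A[2],A[9] → [2,2,2,5,4,4,5,4,5,5,3]
final swap A[3],A[10] → [2,2,2,3,4,4,5,4,5,5,5]; return 3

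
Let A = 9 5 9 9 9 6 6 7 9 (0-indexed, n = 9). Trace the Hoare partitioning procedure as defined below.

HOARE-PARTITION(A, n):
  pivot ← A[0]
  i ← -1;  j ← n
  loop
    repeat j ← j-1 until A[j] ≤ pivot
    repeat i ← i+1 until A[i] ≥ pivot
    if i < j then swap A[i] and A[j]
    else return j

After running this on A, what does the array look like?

pivot = A[0] = 9; i = -1, j = 9
j→8 (A[8]=9≤9), i→0 (A[0]=9≥9); i<j, swap → 9 5 9 9 9 6 6 7 9
j→7 (A[7]=7≤9), i→2 (A[2]=9≥9); i<j, swap → 9 5 7 9 9 6 6 9 9
j→6 (A[6]=6≤9), i→3 (A[3]=9≥9); i<j, swap → 9 5 7 6 9 6 9 9 9
j→5 (A[5]=6≤9), i→4 (A[4]=9≥9); i<j, swap → 9 5 7 6 6 9 9 9 9
j→4, i→5; i≥j, return j=4. A = 9 5 7 6 6 9 9 9 9

9 5 7 6 6 9 9 9 9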